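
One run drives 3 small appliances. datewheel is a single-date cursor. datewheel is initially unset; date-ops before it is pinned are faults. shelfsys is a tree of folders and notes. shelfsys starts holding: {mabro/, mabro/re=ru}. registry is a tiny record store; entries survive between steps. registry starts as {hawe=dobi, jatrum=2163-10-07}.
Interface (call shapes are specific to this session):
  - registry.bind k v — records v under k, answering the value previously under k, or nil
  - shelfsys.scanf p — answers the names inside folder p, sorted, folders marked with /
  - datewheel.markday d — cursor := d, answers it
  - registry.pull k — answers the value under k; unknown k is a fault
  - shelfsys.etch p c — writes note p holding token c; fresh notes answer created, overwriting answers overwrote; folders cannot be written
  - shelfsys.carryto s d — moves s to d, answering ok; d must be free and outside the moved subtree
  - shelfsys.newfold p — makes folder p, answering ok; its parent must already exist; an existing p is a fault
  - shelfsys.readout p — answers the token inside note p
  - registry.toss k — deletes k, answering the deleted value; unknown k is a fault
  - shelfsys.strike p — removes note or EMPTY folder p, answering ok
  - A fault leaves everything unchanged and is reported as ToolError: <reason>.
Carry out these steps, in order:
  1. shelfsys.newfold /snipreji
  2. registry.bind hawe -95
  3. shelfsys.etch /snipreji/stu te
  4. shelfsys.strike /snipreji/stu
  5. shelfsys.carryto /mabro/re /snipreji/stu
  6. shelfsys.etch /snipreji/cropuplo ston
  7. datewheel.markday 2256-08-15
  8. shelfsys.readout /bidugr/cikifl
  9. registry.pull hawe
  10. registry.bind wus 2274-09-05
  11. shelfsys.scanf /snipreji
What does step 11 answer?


% 1. shelfsys.newfold(p: /snipreji) : ok
% 2. registry.bind(k: hawe, v: -95) : dobi
% 3. shelfsys.etch(p: /snipreji/stu, c: te) : created
% 4. shelfsys.strike(p: /snipreji/stu) : ok
% 5. shelfsys.carryto(s: /mabro/re, d: /snipreji/stu) : ok
% 6. shelfsys.etch(p: /snipreji/cropuplo, c: ston) : created
% 7. datewheel.markday(d: 2256-08-15) : 2256-08-15
% 8. shelfsys.readout(p: /bidugr/cikifl) : ToolError: not found
% 9. registry.pull(k: hawe) : -95
% 10. registry.bind(k: wus, v: 2274-09-05) : nil
% 11. shelfsys.scanf(p: /snipreji) : [cropuplo, stu]

Answer: [cropuplo, stu]


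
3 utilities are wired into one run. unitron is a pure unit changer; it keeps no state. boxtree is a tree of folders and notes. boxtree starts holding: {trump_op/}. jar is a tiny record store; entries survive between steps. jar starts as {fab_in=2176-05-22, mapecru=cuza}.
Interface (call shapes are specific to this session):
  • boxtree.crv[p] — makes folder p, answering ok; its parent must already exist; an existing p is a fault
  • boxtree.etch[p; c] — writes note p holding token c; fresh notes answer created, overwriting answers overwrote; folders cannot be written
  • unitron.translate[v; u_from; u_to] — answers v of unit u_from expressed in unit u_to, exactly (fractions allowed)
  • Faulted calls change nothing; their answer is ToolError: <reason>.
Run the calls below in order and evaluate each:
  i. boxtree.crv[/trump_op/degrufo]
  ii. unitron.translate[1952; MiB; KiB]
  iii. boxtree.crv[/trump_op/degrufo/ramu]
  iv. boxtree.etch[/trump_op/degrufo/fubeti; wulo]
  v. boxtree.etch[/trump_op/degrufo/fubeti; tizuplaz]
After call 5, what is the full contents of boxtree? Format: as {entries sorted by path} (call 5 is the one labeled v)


Answer: {trump_op/, trump_op/degrufo/, trump_op/degrufo/fubeti=tizuplaz, trump_op/degrufo/ramu/}

Derivation:
# 1. boxtree.crv(/trump_op/degrufo) == ok
# 2. unitron.translate(1952, MiB, KiB) == 1998848
# 3. boxtree.crv(/trump_op/degrufo/ramu) == ok
# 4. boxtree.etch(/trump_op/degrufo/fubeti, wulo) == created
# 5. boxtree.etch(/trump_op/degrufo/fubeti, tizuplaz) == overwrote


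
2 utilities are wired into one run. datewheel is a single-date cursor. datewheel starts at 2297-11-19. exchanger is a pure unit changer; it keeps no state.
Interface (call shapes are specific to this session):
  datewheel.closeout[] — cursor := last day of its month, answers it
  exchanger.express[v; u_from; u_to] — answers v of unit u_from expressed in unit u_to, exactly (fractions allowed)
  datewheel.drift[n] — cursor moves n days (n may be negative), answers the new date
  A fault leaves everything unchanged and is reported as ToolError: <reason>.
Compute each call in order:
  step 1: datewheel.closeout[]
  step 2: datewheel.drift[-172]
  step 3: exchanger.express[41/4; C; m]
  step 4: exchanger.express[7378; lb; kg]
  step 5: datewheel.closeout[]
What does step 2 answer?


% datewheel.closeout
[out] 2297-11-30
% datewheel.drift -172
[out] 2297-06-11
% exchanger.express 41/4 C m
[out] ToolError: incompatible units
% exchanger.express 7378 lb kg
[out] 167330225293/50000000
% datewheel.closeout
[out] 2297-06-30

Answer: 2297-06-11


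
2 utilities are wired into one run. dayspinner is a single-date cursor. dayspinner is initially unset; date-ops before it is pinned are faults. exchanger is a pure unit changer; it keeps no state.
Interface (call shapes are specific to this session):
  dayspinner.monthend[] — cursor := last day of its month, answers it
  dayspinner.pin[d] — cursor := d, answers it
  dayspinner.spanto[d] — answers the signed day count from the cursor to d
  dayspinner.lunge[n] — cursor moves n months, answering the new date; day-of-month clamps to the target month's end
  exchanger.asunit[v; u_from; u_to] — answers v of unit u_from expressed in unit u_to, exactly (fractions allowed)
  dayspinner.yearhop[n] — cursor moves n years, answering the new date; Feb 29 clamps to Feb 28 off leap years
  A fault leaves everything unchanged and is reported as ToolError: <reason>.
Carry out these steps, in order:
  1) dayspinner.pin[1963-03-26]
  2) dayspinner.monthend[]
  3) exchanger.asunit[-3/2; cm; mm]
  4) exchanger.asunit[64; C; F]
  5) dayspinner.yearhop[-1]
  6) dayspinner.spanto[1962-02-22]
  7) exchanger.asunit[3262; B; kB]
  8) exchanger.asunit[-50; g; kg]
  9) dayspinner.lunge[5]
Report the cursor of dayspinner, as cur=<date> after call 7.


Answer: cur=1962-03-31

Derivation:
→ dayspinner.pin(d→1963-03-26)
← 1963-03-26
→ dayspinner.monthend()
← 1963-03-31
→ exchanger.asunit(v→-3/2, u_from→cm, u_to→mm)
← -15
→ exchanger.asunit(v→64, u_from→C, u_to→F)
← 736/5
→ dayspinner.yearhop(n→-1)
← 1962-03-31
→ dayspinner.spanto(d→1962-02-22)
← -37
→ exchanger.asunit(v→3262, u_from→B, u_to→kB)
← 1631/500
→ exchanger.asunit(v→-50, u_from→g, u_to→kg)
← -1/20
→ dayspinner.lunge(n→5)
← 1962-08-31


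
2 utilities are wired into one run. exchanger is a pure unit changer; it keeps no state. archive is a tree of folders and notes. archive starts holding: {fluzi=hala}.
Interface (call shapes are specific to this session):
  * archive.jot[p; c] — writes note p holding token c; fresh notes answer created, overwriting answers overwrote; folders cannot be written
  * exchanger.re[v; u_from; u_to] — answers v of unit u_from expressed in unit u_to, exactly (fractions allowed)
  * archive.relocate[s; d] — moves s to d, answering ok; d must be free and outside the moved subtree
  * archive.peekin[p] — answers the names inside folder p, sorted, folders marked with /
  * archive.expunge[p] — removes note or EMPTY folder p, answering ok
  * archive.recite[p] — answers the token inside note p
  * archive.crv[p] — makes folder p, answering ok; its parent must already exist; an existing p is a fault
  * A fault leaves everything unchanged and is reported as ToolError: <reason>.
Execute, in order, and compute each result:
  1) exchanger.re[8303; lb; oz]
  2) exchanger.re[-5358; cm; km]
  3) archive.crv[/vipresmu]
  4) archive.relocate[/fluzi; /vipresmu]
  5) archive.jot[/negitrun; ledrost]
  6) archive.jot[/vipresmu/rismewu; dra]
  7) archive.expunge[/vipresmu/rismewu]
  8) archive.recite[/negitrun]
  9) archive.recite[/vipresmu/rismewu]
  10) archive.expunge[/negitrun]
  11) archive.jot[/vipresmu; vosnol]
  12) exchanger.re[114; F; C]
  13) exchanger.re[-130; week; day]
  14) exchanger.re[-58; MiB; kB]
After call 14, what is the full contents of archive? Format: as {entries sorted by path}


Answer: {fluzi=hala, vipresmu/}

Derivation:
·→ exchanger.re(v→8303, u_from→lb, u_to→oz)
·← 132848
·→ exchanger.re(v→-5358, u_from→cm, u_to→km)
·← -2679/50000
·→ archive.crv(p→/vipresmu)
·← ok
·→ archive.relocate(s→/fluzi, d→/vipresmu)
·← ToolError: exists
·→ archive.jot(p→/negitrun, c→ledrost)
·← created
·→ archive.jot(p→/vipresmu/rismewu, c→dra)
·← created
·→ archive.expunge(p→/vipresmu/rismewu)
·← ok
·→ archive.recite(p→/negitrun)
·← ledrost
·→ archive.recite(p→/vipresmu/rismewu)
·← ToolError: not found
·→ archive.expunge(p→/negitrun)
·← ok
·→ archive.jot(p→/vipresmu, c→vosnol)
·← ToolError: is a directory
·→ exchanger.re(v→114, u_from→F, u_to→C)
·← 410/9
·→ exchanger.re(v→-130, u_from→week, u_to→day)
·← -910
·→ exchanger.re(v→-58, u_from→MiB, u_to→kB)
·← -7602176/125


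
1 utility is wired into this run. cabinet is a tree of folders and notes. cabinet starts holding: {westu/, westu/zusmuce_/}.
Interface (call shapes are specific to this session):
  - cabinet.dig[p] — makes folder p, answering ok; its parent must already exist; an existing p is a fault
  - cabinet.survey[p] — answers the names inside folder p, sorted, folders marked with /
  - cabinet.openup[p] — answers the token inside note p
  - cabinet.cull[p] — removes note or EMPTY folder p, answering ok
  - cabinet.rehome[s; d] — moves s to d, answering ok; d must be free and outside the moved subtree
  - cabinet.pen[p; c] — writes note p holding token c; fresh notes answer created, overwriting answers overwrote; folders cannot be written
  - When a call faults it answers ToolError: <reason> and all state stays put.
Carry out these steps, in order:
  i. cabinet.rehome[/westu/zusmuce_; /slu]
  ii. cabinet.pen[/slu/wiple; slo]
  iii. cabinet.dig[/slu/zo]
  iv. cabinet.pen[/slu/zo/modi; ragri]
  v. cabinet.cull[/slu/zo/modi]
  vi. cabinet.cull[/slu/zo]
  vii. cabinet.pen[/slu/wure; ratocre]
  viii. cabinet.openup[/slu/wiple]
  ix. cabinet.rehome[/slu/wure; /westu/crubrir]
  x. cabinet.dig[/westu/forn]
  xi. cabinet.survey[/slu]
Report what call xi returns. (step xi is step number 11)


Answer: [wiple]

Derivation:
Calling rehome passing s: /westu/zusmuce_, d: /slu, yielding ok.
I call pen passing p: /slu/wiple, c: slo, giving created.
Calling dig passing p: /slu/zo, yielding ok.
I run pen passing p: /slu/zo/modi, c: ragri, → created.
I try cull passing p: /slu/zo/modi, yielding ok.
Using cull passing p: /slu/zo: ok.
I use pen passing p: /slu/wure, c: ratocre: created.
Now I run openup passing p: /slu/wiple, → slo.
Then rehome passing s: /slu/wure, d: /westu/crubrir, yielding ok.
Using dig passing p: /westu/forn, → ok.
I call survey passing p: /slu, and get [wiple].


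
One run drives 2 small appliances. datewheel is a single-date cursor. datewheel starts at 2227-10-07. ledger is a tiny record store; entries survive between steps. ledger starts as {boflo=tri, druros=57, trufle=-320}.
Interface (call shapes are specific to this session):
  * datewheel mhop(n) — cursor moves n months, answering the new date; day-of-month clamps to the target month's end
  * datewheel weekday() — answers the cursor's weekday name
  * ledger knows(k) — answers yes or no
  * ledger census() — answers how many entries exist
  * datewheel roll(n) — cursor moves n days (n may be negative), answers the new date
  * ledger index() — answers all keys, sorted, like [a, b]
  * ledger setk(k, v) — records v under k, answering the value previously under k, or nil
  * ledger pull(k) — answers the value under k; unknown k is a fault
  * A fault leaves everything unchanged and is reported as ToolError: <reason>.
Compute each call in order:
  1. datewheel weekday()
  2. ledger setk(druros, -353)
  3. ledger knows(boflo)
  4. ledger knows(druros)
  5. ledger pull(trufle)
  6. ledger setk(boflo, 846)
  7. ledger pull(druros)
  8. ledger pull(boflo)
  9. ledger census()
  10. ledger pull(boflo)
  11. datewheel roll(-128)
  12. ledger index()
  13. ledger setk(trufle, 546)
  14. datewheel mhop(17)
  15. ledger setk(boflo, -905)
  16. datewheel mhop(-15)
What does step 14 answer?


Answer: 2228-11-01

Derivation:
-- 1. datewheel weekday() : Sunday
-- 2. ledger setk(k: druros, v: -353) : 57
-- 3. ledger knows(k: boflo) : yes
-- 4. ledger knows(k: druros) : yes
-- 5. ledger pull(k: trufle) : -320
-- 6. ledger setk(k: boflo, v: 846) : tri
-- 7. ledger pull(k: druros) : -353
-- 8. ledger pull(k: boflo) : 846
-- 9. ledger census() : 3
-- 10. ledger pull(k: boflo) : 846
-- 11. datewheel roll(n: -128) : 2227-06-01
-- 12. ledger index() : [boflo, druros, trufle]
-- 13. ledger setk(k: trufle, v: 546) : -320
-- 14. datewheel mhop(n: 17) : 2228-11-01
-- 15. ledger setk(k: boflo, v: -905) : 846
-- 16. datewheel mhop(n: -15) : 2227-08-01


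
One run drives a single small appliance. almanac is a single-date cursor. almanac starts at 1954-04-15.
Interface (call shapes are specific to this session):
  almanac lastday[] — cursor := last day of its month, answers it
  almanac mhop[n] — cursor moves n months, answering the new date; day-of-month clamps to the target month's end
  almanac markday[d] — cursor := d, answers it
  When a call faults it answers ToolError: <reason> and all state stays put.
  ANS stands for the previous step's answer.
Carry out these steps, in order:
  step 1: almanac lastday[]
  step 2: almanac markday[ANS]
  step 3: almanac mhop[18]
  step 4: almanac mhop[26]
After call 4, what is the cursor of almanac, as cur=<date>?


Answer: cur=1957-12-30

Derivation:
Act: almanac lastday[]
Obs: 1954-04-30
Act: almanac markday[d='ANS']
Obs: 1954-04-30
Act: almanac mhop[n='18']
Obs: 1955-10-30
Act: almanac mhop[n='26']
Obs: 1957-12-30


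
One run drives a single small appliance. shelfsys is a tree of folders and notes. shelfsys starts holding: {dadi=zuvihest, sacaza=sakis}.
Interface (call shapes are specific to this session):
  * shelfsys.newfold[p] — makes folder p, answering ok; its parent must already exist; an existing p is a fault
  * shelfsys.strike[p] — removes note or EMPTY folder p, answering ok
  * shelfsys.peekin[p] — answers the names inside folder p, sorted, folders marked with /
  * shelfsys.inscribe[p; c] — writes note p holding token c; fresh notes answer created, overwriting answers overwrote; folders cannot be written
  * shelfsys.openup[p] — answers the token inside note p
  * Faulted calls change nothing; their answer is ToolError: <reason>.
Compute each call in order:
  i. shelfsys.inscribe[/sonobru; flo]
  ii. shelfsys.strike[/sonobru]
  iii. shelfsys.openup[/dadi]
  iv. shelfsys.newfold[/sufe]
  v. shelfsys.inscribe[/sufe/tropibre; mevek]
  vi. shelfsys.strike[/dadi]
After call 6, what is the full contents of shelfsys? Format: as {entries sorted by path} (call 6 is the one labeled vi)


Answer: {sacaza=sakis, sufe/, sufe/tropibre=mevek}

Derivation:
→ shelfsys.inscribe(p='/sonobru', c='flo')
← created
→ shelfsys.strike(p='/sonobru')
← ok
→ shelfsys.openup(p='/dadi')
← zuvihest
→ shelfsys.newfold(p='/sufe')
← ok
→ shelfsys.inscribe(p='/sufe/tropibre', c='mevek')
← created
→ shelfsys.strike(p='/dadi')
← ok


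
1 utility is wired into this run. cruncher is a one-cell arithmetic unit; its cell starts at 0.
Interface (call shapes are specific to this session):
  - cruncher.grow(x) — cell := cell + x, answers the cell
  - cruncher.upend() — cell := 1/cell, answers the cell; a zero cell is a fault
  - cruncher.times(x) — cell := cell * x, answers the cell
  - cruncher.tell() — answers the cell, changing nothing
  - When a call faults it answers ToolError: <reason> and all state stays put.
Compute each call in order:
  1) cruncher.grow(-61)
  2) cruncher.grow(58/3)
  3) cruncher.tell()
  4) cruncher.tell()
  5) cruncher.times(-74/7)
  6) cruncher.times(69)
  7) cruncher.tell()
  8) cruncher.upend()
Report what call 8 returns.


% cruncher.grow x→-61
[out] -61
% cruncher.grow x→58/3
[out] -125/3
% cruncher.tell
[out] -125/3
% cruncher.tell
[out] -125/3
% cruncher.times x→-74/7
[out] 9250/21
% cruncher.times x→69
[out] 212750/7
% cruncher.tell
[out] 212750/7
% cruncher.upend
[out] 7/212750

Answer: 7/212750


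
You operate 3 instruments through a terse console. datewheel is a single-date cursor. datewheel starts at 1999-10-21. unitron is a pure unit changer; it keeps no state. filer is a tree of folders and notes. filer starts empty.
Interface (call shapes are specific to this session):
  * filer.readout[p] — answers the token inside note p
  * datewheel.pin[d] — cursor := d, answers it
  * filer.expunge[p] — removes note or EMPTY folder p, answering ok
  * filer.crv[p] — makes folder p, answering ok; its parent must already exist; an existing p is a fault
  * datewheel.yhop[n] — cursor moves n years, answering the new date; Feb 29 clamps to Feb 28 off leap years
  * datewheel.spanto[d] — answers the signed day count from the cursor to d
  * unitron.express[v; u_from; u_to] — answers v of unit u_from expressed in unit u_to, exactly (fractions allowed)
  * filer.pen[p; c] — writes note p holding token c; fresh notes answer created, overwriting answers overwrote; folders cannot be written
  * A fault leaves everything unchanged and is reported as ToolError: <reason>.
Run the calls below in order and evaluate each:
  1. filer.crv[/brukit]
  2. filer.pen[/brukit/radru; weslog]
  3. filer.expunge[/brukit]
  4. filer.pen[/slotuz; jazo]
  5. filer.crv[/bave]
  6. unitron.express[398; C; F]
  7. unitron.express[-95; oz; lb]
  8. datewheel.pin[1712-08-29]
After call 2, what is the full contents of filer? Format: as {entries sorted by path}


Next I call filer.crv using p: /brukit, and see ok.
Next I call filer.pen using p: /brukit/radru, c: weslog, giving created.
I try filer.expunge using p: /brukit: ToolError: not empty.
Then filer.pen using p: /slotuz, c: jazo, and observe created.
I use filer.crv using p: /bave, and observe ok.
Calling unitron.express using v: 398, u_from: C, u_to: F, and observe 3742/5.
I use unitron.express using v: -95, u_from: oz, u_to: lb, giving -95/16.
I invoke datewheel.pin using d: 1712-08-29: 1712-08-29.

Answer: {brukit/, brukit/radru=weslog}


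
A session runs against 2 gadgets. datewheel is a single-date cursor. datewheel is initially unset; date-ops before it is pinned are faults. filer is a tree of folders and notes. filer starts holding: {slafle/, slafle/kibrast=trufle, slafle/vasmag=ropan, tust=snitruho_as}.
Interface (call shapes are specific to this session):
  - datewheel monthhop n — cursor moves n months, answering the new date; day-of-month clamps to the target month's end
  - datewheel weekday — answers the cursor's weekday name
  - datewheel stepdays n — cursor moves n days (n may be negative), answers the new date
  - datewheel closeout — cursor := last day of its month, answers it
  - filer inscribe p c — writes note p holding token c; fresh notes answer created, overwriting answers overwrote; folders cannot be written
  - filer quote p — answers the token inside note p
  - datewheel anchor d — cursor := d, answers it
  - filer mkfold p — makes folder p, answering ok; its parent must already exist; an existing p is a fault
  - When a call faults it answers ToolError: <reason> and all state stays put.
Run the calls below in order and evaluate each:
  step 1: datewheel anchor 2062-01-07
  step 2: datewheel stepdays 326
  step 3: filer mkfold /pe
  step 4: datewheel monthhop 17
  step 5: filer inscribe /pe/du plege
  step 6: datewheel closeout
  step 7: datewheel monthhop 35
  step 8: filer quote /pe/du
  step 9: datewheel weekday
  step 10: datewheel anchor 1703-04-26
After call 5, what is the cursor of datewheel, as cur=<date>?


Answer: cur=2064-04-29

Derivation:
> datewheel anchor d='2062-01-07'
[out] 2062-01-07
> datewheel stepdays n='326'
[out] 2062-11-29
> filer mkfold p='/pe'
[out] ok
> datewheel monthhop n='17'
[out] 2064-04-29
> filer inscribe p='/pe/du' c='plege'
[out] created
> datewheel closeout
[out] 2064-04-30
> datewheel monthhop n='35'
[out] 2067-03-30
> filer quote p='/pe/du'
[out] plege
> datewheel weekday
[out] Wednesday
> datewheel anchor d='1703-04-26'
[out] 1703-04-26


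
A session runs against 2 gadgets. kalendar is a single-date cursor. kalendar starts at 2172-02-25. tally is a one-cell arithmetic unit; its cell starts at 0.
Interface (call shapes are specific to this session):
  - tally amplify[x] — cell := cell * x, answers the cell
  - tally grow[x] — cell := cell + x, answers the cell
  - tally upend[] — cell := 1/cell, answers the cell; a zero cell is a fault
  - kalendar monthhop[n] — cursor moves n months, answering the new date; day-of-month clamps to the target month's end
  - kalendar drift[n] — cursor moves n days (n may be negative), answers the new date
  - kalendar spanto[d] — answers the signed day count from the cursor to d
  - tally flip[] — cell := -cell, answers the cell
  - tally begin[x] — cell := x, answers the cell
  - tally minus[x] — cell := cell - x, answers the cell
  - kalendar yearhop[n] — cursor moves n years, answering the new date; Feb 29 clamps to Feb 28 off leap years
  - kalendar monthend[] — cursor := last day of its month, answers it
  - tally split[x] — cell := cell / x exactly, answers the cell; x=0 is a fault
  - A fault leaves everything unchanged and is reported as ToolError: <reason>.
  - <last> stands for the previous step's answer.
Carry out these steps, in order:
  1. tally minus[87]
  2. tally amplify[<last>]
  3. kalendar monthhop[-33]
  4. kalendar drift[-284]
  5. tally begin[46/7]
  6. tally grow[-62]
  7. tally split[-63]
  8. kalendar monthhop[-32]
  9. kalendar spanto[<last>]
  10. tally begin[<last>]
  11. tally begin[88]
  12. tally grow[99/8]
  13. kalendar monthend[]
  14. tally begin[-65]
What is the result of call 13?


~$ tally minus x→87
= -87
~$ tally amplify x→<last>
= 7569
~$ kalendar monthhop n→-33
= 2169-05-25
~$ kalendar drift n→-284
= 2168-08-14
~$ tally begin x→46/7
= 46/7
~$ tally grow x→-62
= -388/7
~$ tally split x→-63
= 388/441
~$ kalendar monthhop n→-32
= 2165-12-14
~$ kalendar spanto d→<last>
= 0
~$ tally begin x→<last>
= 0
~$ tally begin x→88
= 88
~$ tally grow x→99/8
= 803/8
~$ kalendar monthend
= 2165-12-31
~$ tally begin x→-65
= -65

Answer: 2165-12-31


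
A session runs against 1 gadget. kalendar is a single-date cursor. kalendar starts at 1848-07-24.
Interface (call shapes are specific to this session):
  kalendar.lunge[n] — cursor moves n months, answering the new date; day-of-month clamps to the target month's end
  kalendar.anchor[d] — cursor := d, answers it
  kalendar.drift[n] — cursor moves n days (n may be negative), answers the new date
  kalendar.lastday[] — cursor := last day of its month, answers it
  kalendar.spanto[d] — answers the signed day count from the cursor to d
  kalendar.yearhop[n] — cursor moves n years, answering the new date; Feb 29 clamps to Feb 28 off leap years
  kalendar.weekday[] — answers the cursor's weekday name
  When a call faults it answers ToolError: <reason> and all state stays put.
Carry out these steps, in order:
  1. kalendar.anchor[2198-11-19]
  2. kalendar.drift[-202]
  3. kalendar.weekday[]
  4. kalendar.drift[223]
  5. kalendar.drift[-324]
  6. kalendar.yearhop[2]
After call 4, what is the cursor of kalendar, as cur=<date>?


Answer: cur=2198-12-10

Derivation:
→ anchor(d='2198-11-19')
← 2198-11-19
→ drift(n='-202')
← 2198-05-01
→ weekday()
← Tuesday
→ drift(n='223')
← 2198-12-10
→ drift(n='-324')
← 2198-01-20
→ yearhop(n='2')
← 2200-01-20


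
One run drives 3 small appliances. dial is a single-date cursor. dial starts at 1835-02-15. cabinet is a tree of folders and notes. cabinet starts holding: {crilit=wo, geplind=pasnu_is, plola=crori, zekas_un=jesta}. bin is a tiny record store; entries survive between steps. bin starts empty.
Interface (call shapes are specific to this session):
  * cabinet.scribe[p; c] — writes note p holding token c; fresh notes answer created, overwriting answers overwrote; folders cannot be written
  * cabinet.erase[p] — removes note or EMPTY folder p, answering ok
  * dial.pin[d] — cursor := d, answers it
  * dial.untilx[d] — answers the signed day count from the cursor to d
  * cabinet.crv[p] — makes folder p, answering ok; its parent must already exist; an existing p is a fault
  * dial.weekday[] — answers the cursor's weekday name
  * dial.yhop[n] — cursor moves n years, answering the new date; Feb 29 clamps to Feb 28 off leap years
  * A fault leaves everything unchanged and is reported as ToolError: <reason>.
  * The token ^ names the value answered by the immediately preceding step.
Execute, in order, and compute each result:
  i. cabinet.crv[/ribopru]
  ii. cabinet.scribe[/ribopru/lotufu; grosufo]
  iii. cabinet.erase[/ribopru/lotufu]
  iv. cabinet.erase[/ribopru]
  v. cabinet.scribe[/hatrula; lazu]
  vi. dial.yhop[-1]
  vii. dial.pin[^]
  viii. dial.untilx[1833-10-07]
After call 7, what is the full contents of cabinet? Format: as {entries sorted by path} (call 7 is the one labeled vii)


Answer: {crilit=wo, geplind=pasnu_is, hatrula=lazu, plola=crori, zekas_un=jesta}

Derivation:
! cabinet.crv(p='/ribopru') -> ok
! cabinet.scribe(p='/ribopru/lotufu', c='grosufo') -> created
! cabinet.erase(p='/ribopru/lotufu') -> ok
! cabinet.erase(p='/ribopru') -> ok
! cabinet.scribe(p='/hatrula', c='lazu') -> created
! dial.yhop(n='-1') -> 1834-02-15
! dial.pin(d='^') -> 1834-02-15
! dial.untilx(d='1833-10-07') -> -131


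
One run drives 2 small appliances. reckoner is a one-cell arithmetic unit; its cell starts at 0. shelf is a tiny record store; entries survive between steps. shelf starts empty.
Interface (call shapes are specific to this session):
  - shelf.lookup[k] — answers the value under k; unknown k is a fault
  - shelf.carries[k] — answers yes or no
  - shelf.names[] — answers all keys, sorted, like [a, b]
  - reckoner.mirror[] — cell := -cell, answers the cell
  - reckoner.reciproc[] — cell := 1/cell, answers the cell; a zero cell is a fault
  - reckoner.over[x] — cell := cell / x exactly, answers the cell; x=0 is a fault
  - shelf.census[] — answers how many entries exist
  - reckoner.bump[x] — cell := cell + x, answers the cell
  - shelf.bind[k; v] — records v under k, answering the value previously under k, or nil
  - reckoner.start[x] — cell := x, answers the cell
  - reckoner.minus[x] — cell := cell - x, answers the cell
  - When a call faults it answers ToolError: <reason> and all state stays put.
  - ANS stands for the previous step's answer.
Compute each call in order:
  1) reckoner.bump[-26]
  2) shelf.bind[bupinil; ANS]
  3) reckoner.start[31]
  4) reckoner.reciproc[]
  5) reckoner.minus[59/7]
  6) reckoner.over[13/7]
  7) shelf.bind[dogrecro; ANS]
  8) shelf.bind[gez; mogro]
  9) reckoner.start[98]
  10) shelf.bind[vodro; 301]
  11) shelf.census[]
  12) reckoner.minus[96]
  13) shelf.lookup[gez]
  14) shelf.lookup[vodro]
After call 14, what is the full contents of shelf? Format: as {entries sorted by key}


Answer: {bupinil=-26, dogrecro=-1822/403, gez=mogro, vodro=301}

Derivation:
Do: reckoner.bump[x='-26']
See: -26
Do: shelf.bind[k='bupinil'; v='ANS']
See: nil
Do: reckoner.start[x='31']
See: 31
Do: reckoner.reciproc[]
See: 1/31
Do: reckoner.minus[x='59/7']
See: -1822/217
Do: reckoner.over[x='13/7']
See: -1822/403
Do: shelf.bind[k='dogrecro'; v='ANS']
See: nil
Do: shelf.bind[k='gez'; v='mogro']
See: nil
Do: reckoner.start[x='98']
See: 98
Do: shelf.bind[k='vodro'; v='301']
See: nil
Do: shelf.census[]
See: 4
Do: reckoner.minus[x='96']
See: 2
Do: shelf.lookup[k='gez']
See: mogro
Do: shelf.lookup[k='vodro']
See: 301


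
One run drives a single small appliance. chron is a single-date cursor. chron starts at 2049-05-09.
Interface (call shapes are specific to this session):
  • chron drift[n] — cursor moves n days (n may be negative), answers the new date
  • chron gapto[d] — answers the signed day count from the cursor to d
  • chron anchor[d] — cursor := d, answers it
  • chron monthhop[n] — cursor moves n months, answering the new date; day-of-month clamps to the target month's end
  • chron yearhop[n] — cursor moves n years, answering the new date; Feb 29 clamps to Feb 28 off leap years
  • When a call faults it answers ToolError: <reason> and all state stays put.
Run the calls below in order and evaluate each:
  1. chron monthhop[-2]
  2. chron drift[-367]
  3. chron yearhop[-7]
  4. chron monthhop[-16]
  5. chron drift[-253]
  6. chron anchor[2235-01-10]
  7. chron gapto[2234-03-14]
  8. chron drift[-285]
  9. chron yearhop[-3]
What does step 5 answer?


·→ chron monthhop(n: -2)
·← 2049-03-09
·→ chron drift(n: -367)
·← 2048-03-07
·→ chron yearhop(n: -7)
·← 2041-03-07
·→ chron monthhop(n: -16)
·← 2039-11-07
·→ chron drift(n: -253)
·← 2039-02-27
·→ chron anchor(d: 2235-01-10)
·← 2235-01-10
·→ chron gapto(d: 2234-03-14)
·← -302
·→ chron drift(n: -285)
·← 2234-03-31
·→ chron yearhop(n: -3)
·← 2231-03-31

Answer: 2039-02-27


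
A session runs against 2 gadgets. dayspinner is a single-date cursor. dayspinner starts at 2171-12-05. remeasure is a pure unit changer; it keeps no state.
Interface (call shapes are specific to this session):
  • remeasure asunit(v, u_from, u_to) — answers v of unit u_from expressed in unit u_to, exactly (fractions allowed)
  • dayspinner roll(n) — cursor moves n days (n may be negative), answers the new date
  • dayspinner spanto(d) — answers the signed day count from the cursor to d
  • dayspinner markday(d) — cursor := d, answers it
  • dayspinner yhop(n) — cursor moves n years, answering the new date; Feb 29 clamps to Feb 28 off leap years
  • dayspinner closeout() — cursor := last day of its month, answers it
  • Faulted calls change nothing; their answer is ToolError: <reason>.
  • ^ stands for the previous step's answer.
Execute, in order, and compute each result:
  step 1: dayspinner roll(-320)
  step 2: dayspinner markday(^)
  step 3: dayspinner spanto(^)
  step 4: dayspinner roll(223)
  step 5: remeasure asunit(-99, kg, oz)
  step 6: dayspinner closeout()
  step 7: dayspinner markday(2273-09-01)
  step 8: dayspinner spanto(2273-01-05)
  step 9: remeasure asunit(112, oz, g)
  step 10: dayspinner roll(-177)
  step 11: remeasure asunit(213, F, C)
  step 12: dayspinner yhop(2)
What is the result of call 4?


>> dayspinner roll(n→-320)
<< 2171-01-19
>> dayspinner markday(d→^)
<< 2171-01-19
>> dayspinner spanto(d→^)
<< 0
>> dayspinner roll(n→223)
<< 2171-08-30
>> remeasure asunit(v→-99, u_from→kg, u_to→oz)
<< -14400000000/4123567
>> dayspinner closeout()
<< 2171-08-31
>> dayspinner markday(d→2273-09-01)
<< 2273-09-01
>> dayspinner spanto(d→2273-01-05)
<< -239
>> remeasure asunit(v→112, u_from→oz, u_to→g)
<< 317514659/100000
>> dayspinner roll(n→-177)
<< 2273-03-08
>> remeasure asunit(v→213, u_from→F, u_to→C)
<< 905/9
>> dayspinner yhop(n→2)
<< 2275-03-08

Answer: 2171-08-30


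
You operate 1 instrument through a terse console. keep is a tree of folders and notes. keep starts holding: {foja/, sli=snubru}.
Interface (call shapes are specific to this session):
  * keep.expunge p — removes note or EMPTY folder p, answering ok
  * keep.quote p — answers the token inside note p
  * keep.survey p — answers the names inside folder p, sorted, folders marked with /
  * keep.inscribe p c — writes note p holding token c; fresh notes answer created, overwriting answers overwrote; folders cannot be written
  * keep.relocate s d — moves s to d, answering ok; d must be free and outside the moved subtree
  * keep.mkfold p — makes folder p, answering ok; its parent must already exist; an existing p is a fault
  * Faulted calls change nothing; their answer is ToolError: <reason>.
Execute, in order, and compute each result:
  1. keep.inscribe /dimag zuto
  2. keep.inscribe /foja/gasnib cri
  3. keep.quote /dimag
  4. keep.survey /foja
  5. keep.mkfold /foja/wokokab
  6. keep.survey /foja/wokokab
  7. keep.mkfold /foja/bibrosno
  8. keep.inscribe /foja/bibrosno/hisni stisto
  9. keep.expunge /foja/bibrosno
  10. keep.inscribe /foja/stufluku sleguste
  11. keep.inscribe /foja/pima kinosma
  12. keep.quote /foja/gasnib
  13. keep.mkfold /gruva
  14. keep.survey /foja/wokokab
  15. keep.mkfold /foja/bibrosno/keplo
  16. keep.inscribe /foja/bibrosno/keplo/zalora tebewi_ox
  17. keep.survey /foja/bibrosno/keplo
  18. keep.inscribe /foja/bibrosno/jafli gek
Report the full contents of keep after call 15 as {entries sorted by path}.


Answer: {dimag=zuto, foja/, foja/bibrosno/, foja/bibrosno/hisni=stisto, foja/bibrosno/keplo/, foja/gasnib=cri, foja/pima=kinosma, foja/stufluku=sleguste, foja/wokokab/, gruva/, sli=snubru}

Derivation:
$ inscribe p='/dimag' c='zuto'
= created
$ inscribe p='/foja/gasnib' c='cri'
= created
$ quote p='/dimag'
= zuto
$ survey p='/foja'
= [gasnib]
$ mkfold p='/foja/wokokab'
= ok
$ survey p='/foja/wokokab'
= []
$ mkfold p='/foja/bibrosno'
= ok
$ inscribe p='/foja/bibrosno/hisni' c='stisto'
= created
$ expunge p='/foja/bibrosno'
= ToolError: not empty
$ inscribe p='/foja/stufluku' c='sleguste'
= created
$ inscribe p='/foja/pima' c='kinosma'
= created
$ quote p='/foja/gasnib'
= cri
$ mkfold p='/gruva'
= ok
$ survey p='/foja/wokokab'
= []
$ mkfold p='/foja/bibrosno/keplo'
= ok
$ inscribe p='/foja/bibrosno/keplo/zalora' c='tebewi_ox'
= created
$ survey p='/foja/bibrosno/keplo'
= [zalora]
$ inscribe p='/foja/bibrosno/jafli' c='gek'
= created


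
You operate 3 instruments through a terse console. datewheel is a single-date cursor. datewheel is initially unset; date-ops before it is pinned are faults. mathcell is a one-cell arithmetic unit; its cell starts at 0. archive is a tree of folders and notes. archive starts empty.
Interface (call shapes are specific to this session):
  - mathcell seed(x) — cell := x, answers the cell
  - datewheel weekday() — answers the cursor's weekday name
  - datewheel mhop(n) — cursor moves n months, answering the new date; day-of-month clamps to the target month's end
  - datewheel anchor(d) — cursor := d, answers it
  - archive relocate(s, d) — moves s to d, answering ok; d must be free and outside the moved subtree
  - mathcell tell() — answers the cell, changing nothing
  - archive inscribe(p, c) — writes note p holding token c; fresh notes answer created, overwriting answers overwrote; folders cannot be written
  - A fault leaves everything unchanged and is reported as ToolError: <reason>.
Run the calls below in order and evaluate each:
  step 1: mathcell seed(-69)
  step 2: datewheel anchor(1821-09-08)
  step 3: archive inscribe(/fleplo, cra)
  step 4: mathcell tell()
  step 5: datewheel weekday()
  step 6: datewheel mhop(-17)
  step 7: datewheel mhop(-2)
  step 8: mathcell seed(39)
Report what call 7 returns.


Answer: 1820-02-08

Derivation:
;; mathcell seed(-69) -> -69
;; datewheel anchor(1821-09-08) -> 1821-09-08
;; archive inscribe(/fleplo, cra) -> created
;; mathcell tell() -> -69
;; datewheel weekday() -> Saturday
;; datewheel mhop(-17) -> 1820-04-08
;; datewheel mhop(-2) -> 1820-02-08
;; mathcell seed(39) -> 39


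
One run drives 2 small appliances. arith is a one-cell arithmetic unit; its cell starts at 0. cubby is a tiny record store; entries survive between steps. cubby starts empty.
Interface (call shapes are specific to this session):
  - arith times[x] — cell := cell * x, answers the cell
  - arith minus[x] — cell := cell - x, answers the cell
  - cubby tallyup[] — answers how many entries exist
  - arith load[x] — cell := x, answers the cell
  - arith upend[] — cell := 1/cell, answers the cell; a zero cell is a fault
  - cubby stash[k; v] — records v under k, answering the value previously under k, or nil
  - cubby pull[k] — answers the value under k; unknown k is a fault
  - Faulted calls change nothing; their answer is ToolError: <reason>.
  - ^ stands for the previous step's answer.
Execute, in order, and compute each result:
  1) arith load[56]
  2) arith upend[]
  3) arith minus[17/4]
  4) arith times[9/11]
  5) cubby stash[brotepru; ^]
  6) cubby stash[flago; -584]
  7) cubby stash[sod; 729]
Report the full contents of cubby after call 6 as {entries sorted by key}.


-- arith load(x→56) : 56
-- arith upend() : 1/56
-- arith minus(x→17/4) : -237/56
-- arith times(x→9/11) : -2133/616
-- cubby stash(k→brotepru, v→^) : nil
-- cubby stash(k→flago, v→-584) : nil
-- cubby stash(k→sod, v→729) : nil

Answer: {brotepru=-2133/616, flago=-584}


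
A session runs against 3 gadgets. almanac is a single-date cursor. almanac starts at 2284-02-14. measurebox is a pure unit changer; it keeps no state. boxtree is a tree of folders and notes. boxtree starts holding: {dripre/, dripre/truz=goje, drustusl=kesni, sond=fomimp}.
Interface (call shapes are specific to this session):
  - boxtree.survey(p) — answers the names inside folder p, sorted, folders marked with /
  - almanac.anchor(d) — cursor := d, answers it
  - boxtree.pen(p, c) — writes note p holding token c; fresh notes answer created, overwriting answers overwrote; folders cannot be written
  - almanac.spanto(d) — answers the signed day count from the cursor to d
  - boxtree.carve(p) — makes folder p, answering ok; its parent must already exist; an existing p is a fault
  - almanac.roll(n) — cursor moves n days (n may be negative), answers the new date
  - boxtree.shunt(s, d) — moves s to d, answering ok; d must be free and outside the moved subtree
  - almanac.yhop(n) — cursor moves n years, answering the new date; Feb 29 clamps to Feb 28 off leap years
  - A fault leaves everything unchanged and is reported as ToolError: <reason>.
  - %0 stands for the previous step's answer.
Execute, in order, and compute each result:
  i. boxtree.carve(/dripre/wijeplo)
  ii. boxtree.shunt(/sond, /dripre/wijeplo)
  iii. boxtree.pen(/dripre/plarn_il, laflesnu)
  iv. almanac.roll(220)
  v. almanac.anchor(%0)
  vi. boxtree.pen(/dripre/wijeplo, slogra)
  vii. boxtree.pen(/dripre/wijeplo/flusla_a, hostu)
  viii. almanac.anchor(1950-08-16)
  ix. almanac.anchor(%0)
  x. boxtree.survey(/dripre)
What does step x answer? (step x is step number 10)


[in] carve p: /dripre/wijeplo
  ok
[in] shunt s: /sond d: /dripre/wijeplo
  ToolError: exists
[in] pen p: /dripre/plarn_il c: laflesnu
  created
[in] roll n: 220
  2284-09-21
[in] anchor d: %0
  2284-09-21
[in] pen p: /dripre/wijeplo c: slogra
  ToolError: is a directory
[in] pen p: /dripre/wijeplo/flusla_a c: hostu
  created
[in] anchor d: 1950-08-16
  1950-08-16
[in] anchor d: %0
  1950-08-16
[in] survey p: /dripre
  [plarn_il, truz, wijeplo/]

Answer: [plarn_il, truz, wijeplo/]


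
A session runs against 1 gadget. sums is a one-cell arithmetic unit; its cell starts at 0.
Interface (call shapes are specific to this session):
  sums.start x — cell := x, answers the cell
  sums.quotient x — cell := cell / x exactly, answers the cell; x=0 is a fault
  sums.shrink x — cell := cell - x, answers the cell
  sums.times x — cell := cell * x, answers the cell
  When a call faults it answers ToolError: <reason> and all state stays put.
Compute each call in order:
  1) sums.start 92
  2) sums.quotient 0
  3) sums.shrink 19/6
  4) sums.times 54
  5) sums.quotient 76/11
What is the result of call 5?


% start x: 92
= 92
% quotient x: 0
= ToolError: division by zero
% shrink x: 19/6
= 533/6
% times x: 54
= 4797
% quotient x: 76/11
= 52767/76

Answer: 52767/76


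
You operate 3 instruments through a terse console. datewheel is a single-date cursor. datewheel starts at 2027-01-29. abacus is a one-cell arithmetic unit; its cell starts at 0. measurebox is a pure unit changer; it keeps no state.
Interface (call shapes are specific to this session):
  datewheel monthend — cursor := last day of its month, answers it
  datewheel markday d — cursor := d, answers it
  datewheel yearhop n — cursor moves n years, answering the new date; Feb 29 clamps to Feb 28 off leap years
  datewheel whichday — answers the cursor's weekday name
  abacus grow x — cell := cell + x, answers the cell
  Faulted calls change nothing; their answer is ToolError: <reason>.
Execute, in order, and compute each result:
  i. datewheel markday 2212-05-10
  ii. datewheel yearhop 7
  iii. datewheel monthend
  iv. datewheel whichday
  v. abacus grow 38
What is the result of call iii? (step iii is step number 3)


Answer: 2219-05-31

Derivation:
==> datewheel markday(2212-05-10)
<== 2212-05-10
==> datewheel yearhop(7)
<== 2219-05-10
==> datewheel monthend()
<== 2219-05-31
==> datewheel whichday()
<== Monday
==> abacus grow(38)
<== 38
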